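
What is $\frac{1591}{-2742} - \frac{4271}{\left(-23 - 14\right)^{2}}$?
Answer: $- \frac{13889161}{3753798} \approx -3.7$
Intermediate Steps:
$\frac{1591}{-2742} - \frac{4271}{\left(-23 - 14\right)^{2}} = 1591 \left(- \frac{1}{2742}\right) - \frac{4271}{\left(-37\right)^{2}} = - \frac{1591}{2742} - \frac{4271}{1369} = - \frac{13889161}{3753798}$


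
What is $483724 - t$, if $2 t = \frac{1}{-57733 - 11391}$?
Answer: $\frac{66873875553}{138248} \approx 4.8372 \cdot 10^{5}$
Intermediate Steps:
$t = - \frac{1}{138248}$ ($t = \frac{1}{2 \left(-57733 - 11391\right)} = \frac{1}{2 \left(-69124\right)} = \frac{1}{2} \left(- \frac{1}{69124}\right) = - \frac{1}{138248} \approx -7.2334 \cdot 10^{-6}$)
$483724 - t = 483724 - - \frac{1}{138248} = 483724 + \frac{1}{138248} = \frac{66873875553}{138248}$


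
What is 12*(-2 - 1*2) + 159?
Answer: 111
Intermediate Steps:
12*(-2 - 1*2) + 159 = 12*(-2 - 2) + 159 = 12*(-4) + 159 = -48 + 159 = 111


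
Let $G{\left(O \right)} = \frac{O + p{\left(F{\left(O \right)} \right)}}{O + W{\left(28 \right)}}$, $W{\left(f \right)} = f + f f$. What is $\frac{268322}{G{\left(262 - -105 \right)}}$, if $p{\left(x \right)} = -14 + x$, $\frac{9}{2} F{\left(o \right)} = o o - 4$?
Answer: $\frac{316351638}{30283} \approx 10447.0$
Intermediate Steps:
$F{\left(o \right)} = - \frac{8}{9} + \frac{2 o^{2}}{9}$ ($F{\left(o \right)} = \frac{2 \left(o o - 4\right)}{9} = \frac{2 \left(o^{2} - 4\right)}{9} = \frac{2 \left(-4 + o^{2}\right)}{9} = - \frac{8}{9} + \frac{2 o^{2}}{9}$)
$W{\left(f \right)} = f + f^{2}$
$G{\left(O \right)} = \frac{- \frac{134}{9} + O + \frac{2 O^{2}}{9}}{812 + O}$ ($G{\left(O \right)} = \frac{O + \left(-14 + \left(- \frac{8}{9} + \frac{2 O^{2}}{9}\right)\right)}{O + 28 \left(1 + 28\right)} = \frac{O + \left(- \frac{134}{9} + \frac{2 O^{2}}{9}\right)}{O + 28 \cdot 29} = \frac{- \frac{134}{9} + O + \frac{2 O^{2}}{9}}{O + 812} = \frac{- \frac{134}{9} + O + \frac{2 O^{2}}{9}}{812 + O}$)
$\frac{268322}{G{\left(262 - -105 \right)}} = \frac{268322}{\frac{1}{9} \frac{1}{812 + \left(262 - -105\right)} \left(-134 + 2 \left(262 - -105\right)^{2} + 9 \left(262 - -105\right)\right)} = \frac{268322}{\frac{1}{9} \frac{1}{812 + \left(262 + 105\right)} \left(-134 + 2 \left(262 + 105\right)^{2} + 9 \left(262 + 105\right)\right)} = \frac{268322}{\frac{1}{9} \frac{1}{812 + 367} \left(-134 + 2 \cdot 367^{2} + 9 \cdot 367\right)} = \frac{268322}{\frac{1}{9} \cdot \frac{1}{1179} \left(-134 + 2 \cdot 134689 + 3303\right)} = \frac{268322}{\frac{1}{9} \cdot \frac{1}{1179} \left(-134 + 269378 + 3303\right)} = \frac{268322}{\frac{1}{9} \cdot \frac{1}{1179} \cdot 272547} = \frac{268322}{\frac{30283}{1179}} = 268322 \cdot \frac{1179}{30283} = \frac{316351638}{30283}$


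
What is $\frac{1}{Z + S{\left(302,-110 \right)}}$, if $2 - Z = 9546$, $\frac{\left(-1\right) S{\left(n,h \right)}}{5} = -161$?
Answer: $- \frac{1}{8739} \approx -0.00011443$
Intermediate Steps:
$S{\left(n,h \right)} = 805$ ($S{\left(n,h \right)} = \left(-5\right) \left(-161\right) = 805$)
$Z = -9544$ ($Z = 2 - 9546 = -9544$)
$\frac{1}{Z + S{\left(302,-110 \right)}} = \frac{1}{-9544 + 805} = \frac{1}{-8739} = - \frac{1}{8739}$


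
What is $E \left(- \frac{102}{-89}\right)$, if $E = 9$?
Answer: $\frac{918}{89} \approx 10.315$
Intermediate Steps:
$E \left(- \frac{102}{-89}\right) = 9 \left(- \frac{102}{-89}\right) = 9 \left(\left(-102\right) \left(- \frac{1}{89}\right)\right) = 9 \cdot \frac{102}{89} = \frac{918}{89}$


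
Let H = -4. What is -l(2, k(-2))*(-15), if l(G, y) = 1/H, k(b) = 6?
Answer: -15/4 ≈ -3.7500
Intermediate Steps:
l(G, y) = -1/4 (l(G, y) = 1/(-4) = -1/4)
-l(2, k(-2))*(-15) = -1*(-1/4)*(-15) = (1/4)*(-15) = -15/4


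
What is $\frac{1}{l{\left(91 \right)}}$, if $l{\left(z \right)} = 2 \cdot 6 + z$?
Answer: $\frac{1}{103} \approx 0.0097087$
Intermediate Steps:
$l{\left(z \right)} = 12 + z$
$\frac{1}{l{\left(91 \right)}} = \frac{1}{12 + 91} = \frac{1}{103}$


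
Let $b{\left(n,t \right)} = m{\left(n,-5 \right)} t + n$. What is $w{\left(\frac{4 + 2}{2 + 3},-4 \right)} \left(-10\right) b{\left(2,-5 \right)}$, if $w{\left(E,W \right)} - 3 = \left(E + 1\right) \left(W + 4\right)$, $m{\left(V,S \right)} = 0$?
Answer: $-60$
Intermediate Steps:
$w{\left(E,W \right)} = 3 + \left(1 + E\right) \left(4 + W\right)$ ($w{\left(E,W \right)} = 3 + \left(E + 1\right) \left(W + 4\right) = 3 + \left(1 + E\right) \left(4 + W\right)$)
$b{\left(n,t \right)} = n$ ($b{\left(n,t \right)} = 0 t + n = 0 + n = n$)
$w{\left(\frac{4 + 2}{2 + 3},-4 \right)} \left(-10\right) b{\left(2,-5 \right)} = \left(7 - 4 + 4 \frac{4 + 2}{2 + 3} + \frac{4 + 2}{2 + 3} \left(-4\right)\right) \left(-10\right) 2 = \left(7 - 4 + 4 \cdot \frac{6}{5} + \frac{6}{5} \left(-4\right)\right) \left(-10\right) 2 = \left(7 - 4 + \frac{24}{5} - \frac{24}{5}\right) \left(-10\right) 2 = 3 \left(-10\right) 2 = \left(-30\right) 2 = -60$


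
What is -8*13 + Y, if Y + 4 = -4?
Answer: -112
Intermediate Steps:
Y = -8 (Y = -4 - 4 = -8)
-8*13 + Y = -8*13 - 8 = -104 - 8 = -112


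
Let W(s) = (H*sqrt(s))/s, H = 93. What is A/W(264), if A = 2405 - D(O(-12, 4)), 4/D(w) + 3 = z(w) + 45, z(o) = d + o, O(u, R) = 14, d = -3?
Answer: 84974*sqrt(66)/1643 ≈ 420.17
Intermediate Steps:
z(o) = -3 + o
D(w) = 4/(39 + w) (D(w) = 4/(-3 + ((-3 + w) + 45)) = 4/(-3 + (42 + w)) = 4/(39 + w))
W(s) = 93/sqrt(s) (W(s) = (93*sqrt(s))/s = 93/sqrt(s))
A = 127461/53 (A = 2405 - 4/(39 + 14) = 2405 - 4/53 = 127461/53 ≈ 2404.9)
A/W(264) = 127461/(53*((93/sqrt(264)))) = 127461/(53*((93*(sqrt(66)/132)))) = 127461/(53*((31*sqrt(66)/44))) = 127461*(2*sqrt(66)/93)/53 = 84974*sqrt(66)/1643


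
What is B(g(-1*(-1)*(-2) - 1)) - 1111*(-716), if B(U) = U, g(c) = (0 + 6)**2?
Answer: 795512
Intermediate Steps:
g(c) = 36 (g(c) = 6**2 = 36)
B(g(-1*(-1)*(-2) - 1)) - 1111*(-716) = 36 - 1111*(-716) = 36 + 795476 = 795512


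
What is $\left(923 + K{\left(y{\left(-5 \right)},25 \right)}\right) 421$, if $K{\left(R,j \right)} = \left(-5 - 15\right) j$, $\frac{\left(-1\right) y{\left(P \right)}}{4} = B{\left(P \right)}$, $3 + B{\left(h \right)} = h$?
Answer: $178083$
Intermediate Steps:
$B{\left(h \right)} = -3 + h$
$y{\left(P \right)} = 12 - 4 P$ ($y{\left(P \right)} = - 4 \left(-3 + P\right) = 12 - 4 P$)
$K{\left(R,j \right)} = - 20 j$ ($K{\left(R,j \right)} = \left(-5 - 15\right) j = - 20 j$)
$\left(923 + K{\left(y{\left(-5 \right)},25 \right)}\right) 421 = \left(923 - 500\right) 421 = 423 \cdot 421 = 178083$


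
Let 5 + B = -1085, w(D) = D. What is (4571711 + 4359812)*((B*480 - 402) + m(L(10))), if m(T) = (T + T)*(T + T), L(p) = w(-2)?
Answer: -4676420401478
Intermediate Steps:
B = -1090 (B = -5 - 1085 = -1090)
L(p) = -2
m(T) = 4*T² (m(T) = (2*T)*(2*T) = 4*T²)
(4571711 + 4359812)*((B*480 - 402) + m(L(10))) = (4571711 + 4359812)*((-1090*480 - 402) + 4*(-2)²) = 8931523*((-523200 - 402) + 4*4) = 8931523*(-523602 + 16) = 8931523*(-523586) = -4676420401478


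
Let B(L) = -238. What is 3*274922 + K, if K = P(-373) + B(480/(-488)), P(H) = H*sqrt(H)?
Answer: 824528 - 373*I*sqrt(373) ≈ 8.2453e+5 - 7203.8*I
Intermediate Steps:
P(H) = H**(3/2)
K = -238 - 373*I*sqrt(373) (K = (-373)**(3/2) - 238 = -373*I*sqrt(373) - 238 = -238 - 373*I*sqrt(373) ≈ -238.0 - 7203.8*I)
3*274922 + K = 3*274922 + (-238 - 373*I*sqrt(373)) = 824766 + (-238 - 373*I*sqrt(373)) = 824528 - 373*I*sqrt(373)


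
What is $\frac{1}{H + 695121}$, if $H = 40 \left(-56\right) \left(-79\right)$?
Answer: $\frac{1}{872081} \approx 1.1467 \cdot 10^{-6}$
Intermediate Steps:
$H = 176960$ ($H = \left(-2240\right) \left(-79\right) = 176960$)
$\frac{1}{H + 695121} = \frac{1}{176960 + 695121} = \frac{1}{872081}$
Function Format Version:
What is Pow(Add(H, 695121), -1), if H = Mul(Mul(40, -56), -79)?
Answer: Rational(1, 872081) ≈ 1.1467e-6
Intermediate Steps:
H = 176960 (H = Mul(-2240, -79) = 176960)
Pow(Add(H, 695121), -1) = Pow(Add(176960, 695121), -1) = Pow(872081, -1) = Rational(1, 872081)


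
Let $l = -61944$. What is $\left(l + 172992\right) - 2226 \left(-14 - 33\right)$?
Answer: $215670$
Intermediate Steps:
$\left(l + 172992\right) - 2226 \left(-14 - 33\right) = \left(-61944 + 172992\right) - 2226 \left(-14 - 33\right) = 111048 - 2226 \left(-14 - 33\right) = 111048 - -104622 = 111048 + 104622 = 215670$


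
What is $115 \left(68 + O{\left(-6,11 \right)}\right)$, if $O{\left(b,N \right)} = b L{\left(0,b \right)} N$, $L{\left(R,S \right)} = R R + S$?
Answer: $53360$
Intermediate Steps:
$L{\left(R,S \right)} = S + R^{2}$ ($L{\left(R,S \right)} = R^{2} + S = S + R^{2}$)
$O{\left(b,N \right)} = N b^{2}$ ($O{\left(b,N \right)} = b \left(b + 0^{2}\right) N = b \left(b + 0\right) N = b b N = b^{2} N = N b^{2}$)
$115 \left(68 + O{\left(-6,11 \right)}\right) = 115 \left(68 + 11 \left(-6\right)^{2}\right) = 115 \left(68 + 11 \cdot 36\right) = 115 \left(68 + 396\right) = 115 \cdot 464 = 53360$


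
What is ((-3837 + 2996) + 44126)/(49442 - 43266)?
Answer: 43285/6176 ≈ 7.0086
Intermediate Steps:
((-3837 + 2996) + 44126)/(49442 - 43266) = (-841 + 44126)/6176 = 43285*(1/6176) = 43285/6176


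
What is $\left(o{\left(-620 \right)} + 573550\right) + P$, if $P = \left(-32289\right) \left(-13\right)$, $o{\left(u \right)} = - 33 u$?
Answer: $1013767$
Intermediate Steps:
$P = 419757$
$\left(o{\left(-620 \right)} + 573550\right) + P = \left(\left(-33\right) \left(-620\right) + 573550\right) + 419757 = \left(20460 + 573550\right) + 419757 = 594010 + 419757 = 1013767$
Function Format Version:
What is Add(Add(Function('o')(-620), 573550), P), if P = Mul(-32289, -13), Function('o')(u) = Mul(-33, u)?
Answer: 1013767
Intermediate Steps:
P = 419757
Add(Add(Function('o')(-620), 573550), P) = Add(Add(Mul(-33, -620), 573550), 419757) = Add(Add(20460, 573550), 419757) = Add(594010, 419757) = 1013767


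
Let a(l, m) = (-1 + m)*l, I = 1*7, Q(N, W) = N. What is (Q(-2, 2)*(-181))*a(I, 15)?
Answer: 35476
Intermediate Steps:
I = 7
a(l, m) = l*(-1 + m)
(Q(-2, 2)*(-181))*a(I, 15) = (-2*(-181))*(7*(-1 + 15)) = 362*(7*14) = 362*98 = 35476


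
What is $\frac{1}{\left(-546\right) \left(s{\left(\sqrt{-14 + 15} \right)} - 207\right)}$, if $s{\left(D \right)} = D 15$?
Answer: $\frac{1}{104832} \approx 9.5391 \cdot 10^{-6}$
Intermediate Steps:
$s{\left(D \right)} = 15 D$
$\frac{1}{\left(-546\right) \left(s{\left(\sqrt{-14 + 15} \right)} - 207\right)} = \frac{1}{\left(-546\right) \left(15 \sqrt{-14 + 15} - 207\right)} = \frac{1}{\left(-546\right) \left(15 \sqrt{1} - 207\right)} = \frac{1}{\left(-546\right) \left(15 \cdot 1 - 207\right)} = \frac{1}{\left(-546\right) \left(15 - 207\right)} = \frac{1}{\left(-546\right) \left(-192\right)} = \frac{1}{104832}$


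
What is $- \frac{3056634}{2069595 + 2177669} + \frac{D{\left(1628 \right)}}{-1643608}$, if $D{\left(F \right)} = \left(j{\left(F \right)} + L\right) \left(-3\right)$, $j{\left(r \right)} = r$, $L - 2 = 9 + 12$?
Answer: $- \frac{44668494615}{62328902576} \approx -0.71666$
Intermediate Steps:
$L = 23$ ($L = 2 + \left(9 + 12\right) = 2 + 21 = 23$)
$D{\left(F \right)} = -69 - 3 F$ ($D{\left(F \right)} = \left(F + 23\right) \left(-3\right) = \left(23 + F\right) \left(-3\right) = -69 - 3 F$)
$- \frac{3056634}{2069595 + 2177669} + \frac{D{\left(1628 \right)}}{-1643608} = - \frac{3056634}{2069595 + 2177669} + \frac{-69 - 4884}{-1643608} = - \frac{3056634}{4247264} + \left(-69 - 4884\right) \left(- \frac{1}{1643608}\right) = \left(-3056634\right) \frac{1}{4247264} - - \frac{4953}{1643608} = - \frac{218331}{303376} + \frac{4953}{1643608} = - \frac{44668494615}{62328902576}$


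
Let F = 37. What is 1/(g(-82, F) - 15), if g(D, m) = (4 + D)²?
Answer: 1/6069 ≈ 0.00016477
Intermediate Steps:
1/(g(-82, F) - 15) = 1/((4 - 82)² - 15) = 1/((-78)² - 15) = 1/(6084 - 15) = 1/6069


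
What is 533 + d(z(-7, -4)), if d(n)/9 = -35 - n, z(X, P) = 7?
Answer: 155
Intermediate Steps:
d(n) = -315 - 9*n (d(n) = 9*(-35 - n) = -315 - 9*n)
533 + d(z(-7, -4)) = 533 + (-315 - 9*7) = 533 + (-315 - 63) = 533 - 378 = 155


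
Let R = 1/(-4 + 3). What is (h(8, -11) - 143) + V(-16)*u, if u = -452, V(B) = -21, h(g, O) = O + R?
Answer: 9337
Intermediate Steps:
R = -1 (R = 1/(-1) = -1)
h(g, O) = -1 + O (h(g, O) = O - 1 = -1 + O)
(h(8, -11) - 143) + V(-16)*u = ((-1 - 11) - 143) - 21*(-452) = (-12 - 143) + 9492 = -155 + 9492 = 9337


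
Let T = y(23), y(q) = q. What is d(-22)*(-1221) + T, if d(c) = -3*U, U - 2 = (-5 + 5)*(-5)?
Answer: 7349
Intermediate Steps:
U = 2 (U = 2 + (-5 + 5)*(-5) = 2 + 0*(-5) = 2 + 0 = 2)
T = 23
d(c) = -6 (d(c) = -3*2 = -6)
d(-22)*(-1221) + T = -6*(-1221) + 23 = 7326 + 23 = 7349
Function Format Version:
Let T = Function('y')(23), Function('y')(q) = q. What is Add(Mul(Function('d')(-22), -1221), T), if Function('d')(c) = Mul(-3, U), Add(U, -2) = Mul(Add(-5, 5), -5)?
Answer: 7349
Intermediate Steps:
U = 2 (U = Add(2, Mul(Add(-5, 5), -5)) = Add(2, Mul(0, -5)) = Add(2, 0) = 2)
T = 23
Function('d')(c) = -6 (Function('d')(c) = Mul(-3, 2) = -6)
Add(Mul(Function('d')(-22), -1221), T) = Add(Mul(-6, -1221), 23) = Add(7326, 23) = 7349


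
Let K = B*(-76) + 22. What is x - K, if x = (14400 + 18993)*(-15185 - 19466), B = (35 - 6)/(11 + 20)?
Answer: -35870124611/31 ≈ -1.1571e+9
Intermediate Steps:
B = 29/31 ≈ 0.93548
x = -1157100843 (x = 33393*(-34651) = -1157100843)
K = -1522/31 (K = (29/31)*(-76) + 22 = -2204/31 + 22 = -1522/31 ≈ -49.097)
x - K = -1157100843 - 1*(-1522/31) = -1157100843 + 1522/31 = -35870124611/31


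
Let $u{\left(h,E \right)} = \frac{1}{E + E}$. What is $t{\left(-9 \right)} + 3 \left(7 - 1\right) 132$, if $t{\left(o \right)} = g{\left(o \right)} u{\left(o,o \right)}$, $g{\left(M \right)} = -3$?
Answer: $\frac{14257}{6} \approx 2376.2$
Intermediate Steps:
$u{\left(h,E \right)} = \frac{1}{2 E}$
$t{\left(o \right)} = - \frac{3}{2 o}$ ($t{\left(o \right)} = - 3 \frac{1}{2 o} = - \frac{3}{2 o}$)
$t{\left(-9 \right)} + 3 \left(7 - 1\right) 132 = - \frac{3}{2 \left(-9\right)} + 3 \left(7 - 1\right) 132 = \left(- \frac{3}{2}\right) \left(- \frac{1}{9}\right) + 3 \cdot 6 \cdot 132 = \frac{1}{6} + 18 \cdot 132 = \frac{1}{6} + 2376 = \frac{14257}{6}$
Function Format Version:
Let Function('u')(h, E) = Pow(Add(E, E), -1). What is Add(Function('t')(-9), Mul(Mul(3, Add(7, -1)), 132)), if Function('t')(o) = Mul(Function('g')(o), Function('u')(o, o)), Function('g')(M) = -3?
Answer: Rational(14257, 6) ≈ 2376.2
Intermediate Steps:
Function('u')(h, E) = Mul(Rational(1, 2), Pow(E, -1)) (Function('u')(h, E) = Pow(Mul(2, E), -1) = Mul(Rational(1, 2), Pow(E, -1)))
Function('t')(o) = Mul(Rational(-3, 2), Pow(o, -1)) (Function('t')(o) = Mul(-3, Mul(Rational(1, 2), Pow(o, -1))) = Mul(Rational(-3, 2), Pow(o, -1)))
Add(Function('t')(-9), Mul(Mul(3, Add(7, -1)), 132)) = Add(Mul(Rational(-3, 2), Pow(-9, -1)), Mul(Mul(3, Add(7, -1)), 132)) = Add(Mul(Rational(-3, 2), Rational(-1, 9)), Mul(Mul(3, 6), 132)) = Add(Rational(1, 6), Mul(18, 132)) = Add(Rational(1, 6), 2376) = Rational(14257, 6)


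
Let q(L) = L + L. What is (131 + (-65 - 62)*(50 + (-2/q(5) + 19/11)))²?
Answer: 124406460369/3025 ≈ 4.1126e+7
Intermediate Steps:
q(L) = 2*L
(131 + (-65 - 62)*(50 + (-2/q(5) + 19/11)))² = (131 + (-65 - 62)*(50 + (-2/(2*5) + 19/11)))² = (131 - 127*(50 + (-2/10 + 19*(1/11))))² = (131 - 127*(50 + (-2*⅒ + 19/11)))² = (131 - 127*(50 + (-⅕ + 19/11)))² = (131 - 127*(50 + 84/55))² = (131 - 127*2834/55)² = (131 - 359918/55)² = (-352713/55)² = 124406460369/3025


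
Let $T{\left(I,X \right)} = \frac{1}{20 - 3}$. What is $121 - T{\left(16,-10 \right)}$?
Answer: $\frac{2056}{17} \approx 120.94$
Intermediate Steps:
$T{\left(I,X \right)} = \frac{1}{17}$
$121 - T{\left(16,-10 \right)} = 121 - \frac{1}{17} = \frac{2056}{17}$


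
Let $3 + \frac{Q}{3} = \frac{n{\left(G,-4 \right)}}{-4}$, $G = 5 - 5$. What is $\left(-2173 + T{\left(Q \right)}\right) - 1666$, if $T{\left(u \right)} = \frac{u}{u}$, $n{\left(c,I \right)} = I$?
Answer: $-3838$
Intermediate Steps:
$G = 0$ ($G = 5 - 5 = 0$)
$Q = -6$ ($Q = -9 + 3 \left(- \frac{4}{-4}\right) = -9 + 3 \left(\left(-4\right) \left(- \frac{1}{4}\right)\right) = -9 + 3 \cdot 1 = -9 + 3 = -6$)
$T{\left(u \right)} = 1$
$\left(-2173 + T{\left(Q \right)}\right) - 1666 = \left(-2173 + 1\right) - 1666 = -2172 - 1666 = -3838$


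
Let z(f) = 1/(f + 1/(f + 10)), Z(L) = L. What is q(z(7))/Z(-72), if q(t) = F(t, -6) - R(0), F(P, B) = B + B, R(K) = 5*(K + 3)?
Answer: 3/8 ≈ 0.37500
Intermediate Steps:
R(K) = 15 + 5*K (R(K) = 5*(3 + K) = 15 + 5*K)
z(f) = 1/(f + 1/(10 + f))
F(P, B) = 2*B
q(t) = -27 (q(t) = 2*(-6) - (15 + 5*0) = -12 - (15 + 0) = -12 - 1*15 = -12 - 15 = -27)
q(z(7))/Z(-72) = -27/(-72) = -27*(-1/72) = 3/8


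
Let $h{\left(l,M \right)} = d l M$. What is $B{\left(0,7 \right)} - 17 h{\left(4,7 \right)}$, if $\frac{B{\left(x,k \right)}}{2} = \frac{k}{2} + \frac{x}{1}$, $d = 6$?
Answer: $-2849$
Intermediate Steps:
$B{\left(x,k \right)} = k + 2 x$ ($B{\left(x,k \right)} = 2 \left(\frac{k}{2} + \frac{x}{1}\right) = 2 \left(k \frac{1}{2} + x 1\right) = 2 \left(\frac{k}{2} + x\right) = 2 \left(x + \frac{k}{2}\right) = k + 2 x$)
$h{\left(l,M \right)} = 6 M l$ ($h{\left(l,M \right)} = 6 l M = 6 M l$)
$B{\left(0,7 \right)} - 17 h{\left(4,7 \right)} = \left(7 + 2 \cdot 0\right) - 17 \cdot 6 \cdot 7 \cdot 4 = \left(7 + 0\right) - 2856 = 7 - 2856 = -2849$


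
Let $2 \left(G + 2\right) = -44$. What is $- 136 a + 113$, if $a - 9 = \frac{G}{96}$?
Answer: $-1077$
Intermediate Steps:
$G = -24$ ($G = -2 + \frac{1}{2} \left(-44\right) = -2 - 22 = -24$)
$a = \frac{35}{4}$ ($a = 9 - \frac{24}{96} = 9 - \frac{1}{4} = \frac{35}{4} \approx 8.75$)
$- 136 a + 113 = \left(-136\right) \frac{35}{4} + 113 = -1190 + 113 = -1077$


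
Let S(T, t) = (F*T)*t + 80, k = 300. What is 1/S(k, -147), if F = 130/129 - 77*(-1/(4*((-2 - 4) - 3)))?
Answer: 43/2148415 ≈ 2.0015e-5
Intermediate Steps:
F = -1751/1548 (F = 130*(1/129) - 77*(-1/(4*(-6 - 3))) = 130/129 - 77/((-4*(-9))) = 130/129 - 77/36 = -1751/1548 ≈ -1.1311)
S(T, t) = 80 - 1751*T*t/1548 (S(T, t) = (-1751*T/1548)*t + 80 = -1751*T*t/1548 + 80 = 80 - 1751*T*t/1548)
1/S(k, -147) = 1/(80 - 1751/1548*300*(-147)) = 1/(80 + 2144975/43) = 1/(2148415/43) = 43/2148415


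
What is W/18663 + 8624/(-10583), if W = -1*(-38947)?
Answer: 251226389/197510529 ≈ 1.2720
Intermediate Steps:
W = 38947
W/18663 + 8624/(-10583) = 38947/18663 + 8624/(-10583) = 38947*(1/18663) + 8624*(-1/10583) = 38947/18663 - 8624/10583 = 251226389/197510529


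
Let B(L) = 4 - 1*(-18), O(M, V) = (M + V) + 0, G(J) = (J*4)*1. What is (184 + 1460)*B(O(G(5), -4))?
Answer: 36168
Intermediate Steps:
G(J) = 4*J (G(J) = (4*J)*1 = 4*J)
O(M, V) = M + V
B(L) = 22 (B(L) = 4 + 18 = 22)
(184 + 1460)*B(O(G(5), -4)) = (184 + 1460)*22 = 1644*22 = 36168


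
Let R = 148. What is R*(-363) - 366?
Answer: -54090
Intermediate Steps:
R*(-363) - 366 = 148*(-363) - 366 = -53724 - 366 = -54090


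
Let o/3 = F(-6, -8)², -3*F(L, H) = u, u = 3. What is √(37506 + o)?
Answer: √37509 ≈ 193.67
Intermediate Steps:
F(L, H) = -1 (F(L, H) = -⅓*3 = -1)
o = 3 (o = 3*(-1)² = 3*1 = 3)
√(37506 + o) = √(37506 + 3) = √37509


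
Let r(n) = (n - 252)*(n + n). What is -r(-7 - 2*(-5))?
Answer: 1494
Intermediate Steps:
r(n) = 2*n*(-252 + n) (r(n) = (-252 + n)*(2*n) = 2*n*(-252 + n))
-r(-7 - 2*(-5)) = -2*(-7 - 2*(-5))*(-252 + (-7 - 2*(-5))) = -2*(-7 + 10)*(-252 + (-7 + 10)) = -2*3*(-252 + 3) = -2*3*(-249) = -1*(-1494) = 1494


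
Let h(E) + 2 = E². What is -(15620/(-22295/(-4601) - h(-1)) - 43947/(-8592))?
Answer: -12888928949/4814384 ≈ -2677.2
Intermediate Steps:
h(E) = -2 + E²
-(15620/(-22295/(-4601) - h(-1)) - 43947/(-8592)) = -(15620/(-22295/(-4601) - (-2 + (-1)²)) - 43947/(-8592)) = -(15620/(-22295*(-1/4601) - (-2 + 1)) - 43947*(-1/8592)) = -(15620/(22295/4601 - 1*(-1)) + 14649/2864) = -(15620/(22295/4601 + 1) + 14649/2864) = -(15620/(26896/4601) + 14649/2864) = -(15620*(4601/26896) + 14649/2864) = -(17966905/6724 + 14649/2864) = -1*12888928949/4814384 = -12888928949/4814384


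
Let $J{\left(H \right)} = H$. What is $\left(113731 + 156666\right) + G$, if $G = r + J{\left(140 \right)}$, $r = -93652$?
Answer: $176885$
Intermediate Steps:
$G = -93512$ ($G = -93652 + 140 = -93512$)
$\left(113731 + 156666\right) + G = \left(113731 + 156666\right) - 93512 = 270397 - 93512 = 176885$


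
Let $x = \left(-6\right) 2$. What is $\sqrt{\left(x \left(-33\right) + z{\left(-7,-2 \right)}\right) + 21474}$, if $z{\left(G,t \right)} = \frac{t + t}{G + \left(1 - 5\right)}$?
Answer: $\frac{\sqrt{2646314}}{11} \approx 147.89$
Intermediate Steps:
$z{\left(G,t \right)} = \frac{2 t}{-4 + G}$ ($z{\left(G,t \right)} = \frac{2 t}{G - 4} = \frac{2 t}{-4 + G}$)
$x = -12$
$\sqrt{\left(x \left(-33\right) + z{\left(-7,-2 \right)}\right) + 21474} = \sqrt{\left(\left(-12\right) \left(-33\right) + 2 \left(-2\right) \frac{1}{-4 - 7}\right) + 21474} = \sqrt{\left(396 + 2 \left(-2\right) \frac{1}{-11}\right) + 21474} = \sqrt{\left(396 + 2 \left(-2\right) \left(- \frac{1}{11}\right)\right) + 21474} = \sqrt{\left(396 + \frac{4}{11}\right) + 21474} = \sqrt{\frac{4360}{11} + 21474} = \sqrt{\frac{240574}{11}} = \frac{\sqrt{2646314}}{11}$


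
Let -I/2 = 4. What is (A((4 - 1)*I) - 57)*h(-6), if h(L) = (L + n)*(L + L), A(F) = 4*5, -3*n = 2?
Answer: -2960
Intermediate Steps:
n = -⅔ (n = -⅓*2 = -⅔ ≈ -0.66667)
I = -8 (I = -2*4 = -8)
A(F) = 20
h(L) = 2*L*(-⅔ + L) (h(L) = (L - ⅔)*(L + L) = (-⅔ + L)*(2*L) = 2*L*(-⅔ + L))
(A((4 - 1)*I) - 57)*h(-6) = (20 - 57)*((⅔)*(-6)*(-2 + 3*(-6))) = -74*(-6)*(-2 - 18)/3 = -74*(-6)*(-20)/3 = -37*80 = -2960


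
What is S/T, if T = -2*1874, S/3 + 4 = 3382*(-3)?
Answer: 15225/1874 ≈ 8.1243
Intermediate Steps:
S = -30450 (S = -12 + 3*(3382*(-3)) = -12 + 3*(-10146) = -12 - 30438 = -30450)
T = -3748
S/T = -30450/(-3748) = -30450*(-1/3748) = 15225/1874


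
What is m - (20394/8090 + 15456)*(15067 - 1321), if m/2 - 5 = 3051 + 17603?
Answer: -859366358572/4045 ≈ -2.1245e+8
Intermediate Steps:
m = 41318 (m = 10 + 2*(3051 + 17603) = 10 + 2*20654 = 10 + 41308 = 41318)
m - (20394/8090 + 15456)*(15067 - 1321) = 41318 - (20394/8090 + 15456)*(15067 - 1321) = 41318 - (20394*(1/8090) + 15456)*13746 = 41318 - (10197/4045 + 15456)*13746 = 41318 - 62529717*13746/4045 = 41318 - 1*859533489882/4045 = 41318 - 859533489882/4045 = -859366358572/4045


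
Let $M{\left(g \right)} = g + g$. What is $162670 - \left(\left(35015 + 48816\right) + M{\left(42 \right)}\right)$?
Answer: $78755$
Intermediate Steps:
$M{\left(g \right)} = 2 g$
$162670 - \left(\left(35015 + 48816\right) + M{\left(42 \right)}\right) = 162670 - \left(\left(35015 + 48816\right) + 2 \cdot 42\right) = 162670 - \left(83831 + 84\right) = 162670 - 83915 = 78755$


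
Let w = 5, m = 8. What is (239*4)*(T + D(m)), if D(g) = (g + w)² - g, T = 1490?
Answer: 1578356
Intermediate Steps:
D(g) = (5 + g)² - g (D(g) = (g + 5)² - g = (5 + g)² - g)
(239*4)*(T + D(m)) = (239*4)*(1490 + ((5 + 8)² - 1*8)) = 956*(1490 + (13² - 8)) = 956*(1490 + (169 - 8)) = 956*(1490 + 161) = 956*1651 = 1578356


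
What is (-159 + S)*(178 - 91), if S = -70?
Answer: -19923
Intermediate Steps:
(-159 + S)*(178 - 91) = (-159 - 70)*(178 - 91) = -229*87 = -19923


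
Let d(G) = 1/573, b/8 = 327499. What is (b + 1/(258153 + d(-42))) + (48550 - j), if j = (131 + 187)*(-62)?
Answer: 397651612751433/147921670 ≈ 2.6883e+6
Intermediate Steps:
b = 2619992 (b = 8*327499 = 2619992)
d(G) = 1/573
j = -19716 (j = 318*(-62) = -19716)
(b + 1/(258153 + d(-42))) + (48550 - j) = (2619992 + 1/(258153 + 1/573)) + (48550 - 1*(-19716)) = (2619992 + 1/(147921670/573)) + (48550 + 19716) = (2619992 + 573/147921670) + 68266 = 387553592027213/147921670 + 68266 = 397651612751433/147921670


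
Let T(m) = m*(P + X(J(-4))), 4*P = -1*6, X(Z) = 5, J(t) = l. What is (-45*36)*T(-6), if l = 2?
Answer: 34020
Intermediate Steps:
J(t) = 2
P = -3/2 (P = (-1*6)/4 = (¼)*(-6) = -3/2 ≈ -1.5000)
T(m) = 7*m/2 (T(m) = m*(-3/2 + 5) = m*(7/2) = 7*m/2)
(-45*36)*T(-6) = (-45*36)*((7/2)*(-6)) = -1620*(-21) = 34020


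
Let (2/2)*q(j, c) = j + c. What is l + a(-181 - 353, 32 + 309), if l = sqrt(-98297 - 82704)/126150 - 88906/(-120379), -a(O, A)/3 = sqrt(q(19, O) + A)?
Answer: 88906/120379 - 3*I*sqrt(174) + I*sqrt(181001)/126150 ≈ 0.73855 - 39.569*I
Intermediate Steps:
q(j, c) = c + j (q(j, c) = j + c = c + j)
a(O, A) = -3*sqrt(19 + A + O) (a(O, A) = -3*sqrt((O + 19) + A) = -3*sqrt((19 + O) + A) = -3*sqrt(19 + A + O))
l = 88906/120379 + I*sqrt(181001)/126150 (l = sqrt(-181001)*(1/126150) - 88906*(-1/120379) = (I*sqrt(181001))*(1/126150) + 88906/120379 = I*sqrt(181001)/126150 + 88906/120379 = 88906/120379 + I*sqrt(181001)/126150 ≈ 0.73855 + 0.0033725*I)
l + a(-181 - 353, 32 + 309) = (88906/120379 + I*sqrt(181001)/126150) - 3*sqrt(19 + (32 + 309) + (-181 - 353)) = (88906/120379 + I*sqrt(181001)/126150) - 3*sqrt(19 + 341 - 534) = (88906/120379 + I*sqrt(181001)/126150) - 3*I*sqrt(174) = 88906/120379 - 3*I*sqrt(174) + I*sqrt(181001)/126150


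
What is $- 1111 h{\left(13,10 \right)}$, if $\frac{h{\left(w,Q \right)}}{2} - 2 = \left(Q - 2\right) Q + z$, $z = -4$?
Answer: $-173316$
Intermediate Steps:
$h{\left(w,Q \right)} = -4 + 2 Q \left(-2 + Q\right)$ ($h{\left(w,Q \right)} = 4 + 2 \left(\left(Q - 2\right) Q - 4\right) = 4 + 2 \left(\left(-2 + Q\right) Q - 4\right) = 4 + 2 \left(Q \left(-2 + Q\right) - 4\right) = 4 + 2 \left(-4 + Q \left(-2 + Q\right)\right) = 4 + \left(-8 + 2 Q \left(-2 + Q\right)\right) = -4 + 2 Q \left(-2 + Q\right)$)
$- 1111 h{\left(13,10 \right)} = - 1111 \left(-4 - 40 + 2 \cdot 10^{2}\right) = - 1111 \left(-4 - 40 + 2 \cdot 100\right) = - 1111 \left(-4 - 40 + 200\right) = \left(-1111\right) 156 = -173316$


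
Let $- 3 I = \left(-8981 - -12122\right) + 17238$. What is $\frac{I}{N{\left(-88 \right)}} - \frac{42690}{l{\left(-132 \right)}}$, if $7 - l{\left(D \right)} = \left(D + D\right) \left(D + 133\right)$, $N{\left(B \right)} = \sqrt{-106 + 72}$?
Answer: $- \frac{42690}{271} + \frac{6793 i \sqrt{34}}{34} \approx -157.53 + 1165.0 i$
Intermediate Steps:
$N{\left(B \right)} = i \sqrt{34}$ ($N{\left(B \right)} = \sqrt{-34} = i \sqrt{34}$)
$I = -6793$ ($I = - \frac{\left(-8981 - -12122\right) + 17238}{3} = - \frac{\left(-8981 + 12122\right) + 17238}{3} = - \frac{3141 + 17238}{3} = \left(- \frac{1}{3}\right) 20379 = -6793$)
$l{\left(D \right)} = 7 - 2 D \left(133 + D\right)$ ($l{\left(D \right)} = 7 - \left(D + D\right) \left(D + 133\right) = 7 - 2 D \left(133 + D\right)$)
$\frac{I}{N{\left(-88 \right)}} - \frac{42690}{l{\left(-132 \right)}} = - \frac{6793}{i \sqrt{34}} - \frac{42690}{7 - -35112 - 2 \left(-132\right)^{2}} = - 6793 \left(- \frac{i \sqrt{34}}{34}\right) - \frac{42690}{7 + 35112 - 34848} = \frac{6793 i \sqrt{34}}{34} - \frac{42690}{7 + 35112 - 34848} = \frac{6793 i \sqrt{34}}{34} - \frac{42690}{271} = - \frac{42690}{271} + \frac{6793 i \sqrt{34}}{34}$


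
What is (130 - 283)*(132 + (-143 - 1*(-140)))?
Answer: -19737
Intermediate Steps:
(130 - 283)*(132 + (-143 - 1*(-140))) = -153*(132 + (-143 + 140)) = -153*(132 - 3) = -153*129 = -19737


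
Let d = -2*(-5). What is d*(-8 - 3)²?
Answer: 1210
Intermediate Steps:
d = 10
d*(-8 - 3)² = 10*(-8 - 3)² = 10*(-11)² = 10*121 = 1210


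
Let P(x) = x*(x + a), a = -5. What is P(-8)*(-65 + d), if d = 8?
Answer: -5928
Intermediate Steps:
P(x) = x*(-5 + x) (P(x) = x*(x - 5) = x*(-5 + x))
P(-8)*(-65 + d) = (-8*(-5 - 8))*(-65 + 8) = -8*(-13)*(-57) = 104*(-57) = -5928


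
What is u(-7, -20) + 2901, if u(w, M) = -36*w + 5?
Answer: 3158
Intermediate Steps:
u(w, M) = 5 - 36*w
u(-7, -20) + 2901 = (5 - 36*(-7)) + 2901 = (5 + 252) + 2901 = 257 + 2901 = 3158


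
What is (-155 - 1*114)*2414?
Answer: -649366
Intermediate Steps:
(-155 - 1*114)*2414 = (-155 - 114)*2414 = -269*2414 = -649366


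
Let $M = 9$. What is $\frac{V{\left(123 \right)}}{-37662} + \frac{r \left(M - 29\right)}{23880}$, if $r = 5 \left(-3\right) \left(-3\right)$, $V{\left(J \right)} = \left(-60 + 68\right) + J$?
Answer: $- \frac{154267}{3747369} \approx -0.041167$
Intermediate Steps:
$V{\left(J \right)} = 8 + J$
$r = 45$ ($r = \left(-15\right) \left(-3\right) = 45$)
$\frac{V{\left(123 \right)}}{-37662} + \frac{r \left(M - 29\right)}{23880} = \frac{8 + 123}{-37662} + \frac{45 \left(9 - 29\right)}{23880} = 131 \left(- \frac{1}{37662}\right) + 45 \left(-20\right) \frac{1}{23880} = - \frac{131}{37662} - \frac{15}{398} = - \frac{154267}{3747369}$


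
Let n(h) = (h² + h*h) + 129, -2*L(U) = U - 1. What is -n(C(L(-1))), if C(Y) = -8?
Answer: -257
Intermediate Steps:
L(U) = ½ - U/2 (L(U) = -(U - 1)/2 = -(-1 + U)/2 = ½ - U/2)
n(h) = 129 + 2*h² (n(h) = (h² + h²) + 129 = 2*h² + 129 = 129 + 2*h²)
-n(C(L(-1))) = -(129 + 2*(-8)²) = -(129 + 2*64) = -(129 + 128) = -1*257 = -257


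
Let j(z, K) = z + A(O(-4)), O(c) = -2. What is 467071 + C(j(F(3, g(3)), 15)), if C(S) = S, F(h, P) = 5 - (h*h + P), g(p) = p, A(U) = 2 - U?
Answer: 467068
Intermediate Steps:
F(h, P) = 5 - P - h**2 (F(h, P) = 5 - (h**2 + P) = 5 - (P + h**2) = 5 + (-P - h**2) = 5 - P - h**2)
j(z, K) = 4 + z (j(z, K) = z + (2 - 1*(-2)) = z + (2 + 2) = z + 4 = 4 + z)
467071 + C(j(F(3, g(3)), 15)) = 467071 + (4 + (5 - 1*3 - 1*3**2)) = 467071 + (4 + (5 - 3 - 1*9)) = 467071 + (4 + (5 - 3 - 9)) = 467071 + (4 - 7) = 467071 - 3 = 467068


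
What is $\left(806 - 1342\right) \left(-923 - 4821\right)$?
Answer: $3078784$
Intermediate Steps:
$\left(806 - 1342\right) \left(-923 - 4821\right) = \left(806 - 1342\right) \left(-5744\right) = \left(-536\right) \left(-5744\right) = 3078784$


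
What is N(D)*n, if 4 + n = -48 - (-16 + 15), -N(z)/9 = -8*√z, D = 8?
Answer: -7344*√2 ≈ -10386.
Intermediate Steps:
N(z) = 72*√z (N(z) = -(-72)*√z = 72*√z)
n = -51 (n = -4 + (-48 - (-16 + 15)) = -4 + (-48 - 1*(-1)) = -4 + (-48 + 1) = -4 - 47 = -51)
N(D)*n = (72*√8)*(-51) = (72*(2*√2))*(-51) = (144*√2)*(-51) = -7344*√2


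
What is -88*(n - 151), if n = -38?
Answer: 16632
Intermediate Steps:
-88*(n - 151) = -88*(-38 - 151) = -88*(-189) = 16632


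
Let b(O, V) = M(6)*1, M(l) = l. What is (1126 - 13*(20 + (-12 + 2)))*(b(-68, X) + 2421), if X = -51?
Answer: 2417292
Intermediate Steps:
b(O, V) = 6 (b(O, V) = 6*1 = 6)
(1126 - 13*(20 + (-12 + 2)))*(b(-68, X) + 2421) = (1126 - 13*(20 + (-12 + 2)))*(6 + 2421) = (1126 - 13*(20 - 10))*2427 = (1126 - 13*10)*2427 = (1126 - 130)*2427 = 996*2427 = 2417292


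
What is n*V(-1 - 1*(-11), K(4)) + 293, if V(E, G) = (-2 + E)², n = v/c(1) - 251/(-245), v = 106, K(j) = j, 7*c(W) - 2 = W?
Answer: 11898107/735 ≈ 16188.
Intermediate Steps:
c(W) = 2/7 + W/7
n = 182543/735 (n = 106/(2/7 + (⅐)*1) - 251/(-245) = 106/(2/7 + ⅐) - 251*(-1/245) = 106/(3/7) + 251/245 = 106*(7/3) + 251/245 = 742/3 + 251/245 = 182543/735 ≈ 248.36)
n*V(-1 - 1*(-11), K(4)) + 293 = 182543*(-2 + (-1 - 1*(-11)))²/735 + 293 = 182543*(-2 + (-1 + 11))²/735 + 293 = 182543*(-2 + 10)²/735 + 293 = (182543/735)*8² + 293 = (182543/735)*64 + 293 = 11682752/735 + 293 = 11898107/735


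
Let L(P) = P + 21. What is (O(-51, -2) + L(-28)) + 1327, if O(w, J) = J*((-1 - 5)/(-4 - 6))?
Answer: 6594/5 ≈ 1318.8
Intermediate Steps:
L(P) = 21 + P
O(w, J) = 3*J/5 (O(w, J) = J*(-6/(-10)) = J*(-6*(-1/10)) = J*(3/5) = 3*J/5)
(O(-51, -2) + L(-28)) + 1327 = ((3/5)*(-2) + (21 - 28)) + 1327 = (-6/5 - 7) + 1327 = -41/5 + 1327 = 6594/5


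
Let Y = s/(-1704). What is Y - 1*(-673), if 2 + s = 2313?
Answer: 1144481/1704 ≈ 671.64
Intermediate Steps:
s = 2311 (s = -2 + 2313 = 2311)
Y = -2311/1704 (Y = 2311/(-1704) = 2311*(-1/1704) = -2311/1704 ≈ -1.3562)
Y - 1*(-673) = -2311/1704 - 1*(-673) = -2311/1704 + 673 = 1144481/1704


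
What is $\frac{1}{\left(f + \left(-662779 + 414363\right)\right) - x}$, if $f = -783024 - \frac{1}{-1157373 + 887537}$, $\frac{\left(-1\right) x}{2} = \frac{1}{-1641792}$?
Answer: $- \frac{55376823264}{57117870587282395} \approx -9.6952 \cdot 10^{-7}$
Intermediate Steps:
$x = \frac{1}{820896}$ ($x = - \frac{2}{-1641792} = \left(-2\right) \left(- \frac{1}{1641792}\right) = \frac{1}{820896} \approx 1.2182 \cdot 10^{-6}$)
$f = - \frac{211288064063}{269836}$ ($f = -783024 - \frac{1}{-269836} = -783024 - - \frac{1}{269836} = -783024 + \frac{1}{269836} = - \frac{211288064063}{269836} \approx -7.8302 \cdot 10^{5}$)
$\frac{1}{\left(f + \left(-662779 + 414363\right)\right) - x} = \frac{1}{\left(- \frac{211288064063}{269836} + \left(-662779 + 414363\right)\right) - \frac{1}{820896}} = \frac{1}{\left(- \frac{211288064063}{269836} - 248416\right) - \frac{1}{820896}} = \frac{1}{- \frac{278319643839}{269836} - \frac{1}{820896}} = \frac{1}{- \frac{57117870587282395}{55376823264}} = - \frac{55376823264}{57117870587282395}$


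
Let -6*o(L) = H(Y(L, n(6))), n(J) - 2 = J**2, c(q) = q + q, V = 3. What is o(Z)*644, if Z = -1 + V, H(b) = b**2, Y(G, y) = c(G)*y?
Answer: -7439488/3 ≈ -2.4798e+6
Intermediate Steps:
c(q) = 2*q
n(J) = 2 + J**2
Y(G, y) = 2*G*y (Y(G, y) = (2*G)*y = 2*G*y)
Z = 2 (Z = -1 + 3 = 2)
o(L) = -2888*L**2/3 (o(L) = -4*L**2*(2 + 6**2)**2/6 = -4*L**2*(2 + 36)**2/6 = -5776*L**2/6 = -2888*L**2/3)
o(Z)*644 = -2888/3*2**2*644 = -2888/3*4*644 = -11552/3*644 = -7439488/3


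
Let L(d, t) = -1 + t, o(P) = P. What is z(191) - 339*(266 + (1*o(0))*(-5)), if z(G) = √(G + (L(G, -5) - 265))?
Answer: -90174 + 4*I*√5 ≈ -90174.0 + 8.9443*I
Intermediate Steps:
z(G) = √(-271 + G) (z(G) = √(G + ((-1 - 5) - 265)) = √(G + (-6 - 265)) = √(G - 271) = √(-271 + G))
z(191) - 339*(266 + (1*o(0))*(-5)) = √(-271 + 191) - 339*(266 + (1*0)*(-5)) = √(-80) - 339*(266 + 0*(-5)) = 4*I*√5 - 339*(266 + 0) = 4*I*√5 - 339*266 = 4*I*√5 - 1*90174 = 4*I*√5 - 90174 = -90174 + 4*I*√5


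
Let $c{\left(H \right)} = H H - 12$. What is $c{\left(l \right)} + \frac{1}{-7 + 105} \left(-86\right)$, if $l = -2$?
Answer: $- \frac{435}{49} \approx -8.8775$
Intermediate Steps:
$c{\left(H \right)} = -12 + H^{2}$ ($c{\left(H \right)} = H^{2} - 12 = -12 + H^{2}$)
$c{\left(l \right)} + \frac{1}{-7 + 105} \left(-86\right) = \left(-12 + \left(-2\right)^{2}\right) + \frac{1}{-7 + 105} \left(-86\right) = \left(-12 + 4\right) + \frac{1}{98} \left(-86\right) = -8 + \frac{1}{98} \left(-86\right) = -8 - \frac{43}{49} = - \frac{435}{49}$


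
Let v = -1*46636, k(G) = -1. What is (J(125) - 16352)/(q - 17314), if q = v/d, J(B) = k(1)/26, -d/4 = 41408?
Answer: 8802367712/9320043889 ≈ 0.94446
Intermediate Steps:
d = -165632 (d = -4*41408 = -165632)
v = -46636
J(B) = -1/26
q = 11659/41408 (q = -46636/(-165632) = -46636*(-1/165632) = 11659/41408 ≈ 0.28156)
(J(125) - 16352)/(q - 17314) = (-1/26 - 16352)/(11659/41408 - 17314) = -425153/(26*(-716926453/41408)) = -425153/26*(-41408/716926453) = 8802367712/9320043889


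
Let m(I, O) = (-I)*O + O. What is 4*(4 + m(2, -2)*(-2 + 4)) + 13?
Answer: 45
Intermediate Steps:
m(I, O) = O - I*O (m(I, O) = -I*O + O = O - I*O)
4*(4 + m(2, -2)*(-2 + 4)) + 13 = 4*(4 + (-2*(1 - 1*2))*(-2 + 4)) + 13 = 4*(4 - 2*(1 - 2)*2) + 13 = 4*(4 - 2*(-1)*2) + 13 = 4*(4 + 2*2) + 13 = 4*(4 + 4) + 13 = 4*8 + 13 = 32 + 13 = 45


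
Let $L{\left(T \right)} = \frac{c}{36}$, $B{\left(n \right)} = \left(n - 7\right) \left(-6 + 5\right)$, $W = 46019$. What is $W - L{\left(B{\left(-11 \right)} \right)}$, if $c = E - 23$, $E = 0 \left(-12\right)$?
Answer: $\frac{1656707}{36} \approx 46020.0$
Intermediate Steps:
$E = 0$
$B{\left(n \right)} = 7 - n$ ($B{\left(n \right)} = \left(-7 + n\right) \left(-1\right) = 7 - n$)
$c = -23$ ($c = 0 - 23 = -23$)
$L{\left(T \right)} = - \frac{23}{36}$
$W - L{\left(B{\left(-11 \right)} \right)} = 46019 - - \frac{23}{36} = 46019 + \frac{23}{36} = \frac{1656707}{36}$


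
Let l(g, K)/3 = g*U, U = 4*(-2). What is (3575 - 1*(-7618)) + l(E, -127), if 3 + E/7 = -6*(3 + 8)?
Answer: 22785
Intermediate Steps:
U = -8
E = -483 (E = -21 + 7*(-6*(3 + 8)) = -21 + 7*(-6*11) = -21 + 7*(-66) = -21 - 462 = -483)
l(g, K) = -24*g (l(g, K) = 3*(g*(-8)) = 3*(-8*g) = -24*g)
(3575 - 1*(-7618)) + l(E, -127) = (3575 - 1*(-7618)) - 24*(-483) = (3575 + 7618) + 11592 = 11193 + 11592 = 22785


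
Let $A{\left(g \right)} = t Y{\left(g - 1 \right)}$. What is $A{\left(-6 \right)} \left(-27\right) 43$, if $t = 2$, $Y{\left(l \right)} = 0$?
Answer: $0$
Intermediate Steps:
$A{\left(g \right)} = 0$ ($A{\left(g \right)} = 2 \cdot 0 = 0$)
$A{\left(-6 \right)} \left(-27\right) 43 = 0 \left(-27\right) 43 = 0 \cdot 43 = 0$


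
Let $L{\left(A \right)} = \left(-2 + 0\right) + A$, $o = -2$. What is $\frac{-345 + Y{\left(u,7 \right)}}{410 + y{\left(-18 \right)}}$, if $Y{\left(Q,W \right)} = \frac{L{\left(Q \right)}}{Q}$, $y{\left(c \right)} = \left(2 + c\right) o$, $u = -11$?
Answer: $- \frac{1891}{2431} \approx -0.77787$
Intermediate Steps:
$L{\left(A \right)} = -2 + A$
$y{\left(c \right)} = -4 - 2 c$ ($y{\left(c \right)} = \left(2 + c\right) \left(-2\right) = -4 - 2 c$)
$Y{\left(Q,W \right)} = \frac{-2 + Q}{Q}$
$\frac{-345 + Y{\left(u,7 \right)}}{410 + y{\left(-18 \right)}} = \frac{-345 + \frac{-2 - 11}{-11}}{410 - -32} = \frac{-345 - - \frac{13}{11}}{410 + \left(-4 + 36\right)} = \frac{-345 + \frac{13}{11}}{410 + 32} = - \frac{3782}{11 \cdot 442} = \left(- \frac{3782}{11}\right) \frac{1}{442} = - \frac{1891}{2431}$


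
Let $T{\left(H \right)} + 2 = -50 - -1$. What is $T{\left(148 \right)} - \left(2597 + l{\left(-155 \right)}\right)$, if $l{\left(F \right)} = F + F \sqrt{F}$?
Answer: $-2493 + 155 i \sqrt{155} \approx -2493.0 + 1929.7 i$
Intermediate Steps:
$T{\left(H \right)} = -51$ ($T{\left(H \right)} = -2 - 49 = -51$)
$l{\left(F \right)} = F + F^{\frac{3}{2}}$
$T{\left(148 \right)} - \left(2597 + l{\left(-155 \right)}\right) = -51 - \left(2442 + \left(-155\right)^{\frac{3}{2}}\right) = -51 - \left(2442 - 155 i \sqrt{155}\right) = -2493 + 155 i \sqrt{155}$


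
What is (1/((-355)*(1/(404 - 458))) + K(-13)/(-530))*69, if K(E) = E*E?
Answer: -86595/7526 ≈ -11.506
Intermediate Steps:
K(E) = E²
(1/((-355)*(1/(404 - 458))) + K(-13)/(-530))*69 = (1/((-355)*(1/(404 - 458))) + (-13)²/(-530))*69 = (-1/(355*(1/(-54))) + 169*(-1/530))*69 = (-1/(355*(-1/54)) - 169/530)*69 = (-1/355*(-54) - 169/530)*69 = (54/355 - 169/530)*69 = -1255/7526*69 = -86595/7526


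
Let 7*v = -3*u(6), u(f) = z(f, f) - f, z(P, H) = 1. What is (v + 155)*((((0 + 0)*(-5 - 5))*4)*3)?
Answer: 0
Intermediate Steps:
u(f) = 1 - f
v = 15/7 (v = (-3*(1 - 1*6))/7 = (-3*(1 - 6))/7 = (-3*(-5))/7 = (⅐)*15 = 15/7 ≈ 2.1429)
(v + 155)*((((0 + 0)*(-5 - 5))*4)*3) = (15/7 + 155)*((((0 + 0)*(-5 - 5))*4)*3) = 1100*(((0*(-10))*4)*3)/7 = 1100*((0*4)*3)/7 = 1100*(0*3)/7 = (1100/7)*0 = 0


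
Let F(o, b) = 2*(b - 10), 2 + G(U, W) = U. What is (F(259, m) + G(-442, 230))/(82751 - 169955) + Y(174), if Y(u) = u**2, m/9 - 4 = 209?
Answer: 1320092467/43602 ≈ 30276.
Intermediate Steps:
m = 1917 (m = 36 + 9*209 = 36 + 1881 = 1917)
G(U, W) = -2 + U
F(o, b) = -20 + 2*b (F(o, b) = 2*(-10 + b) = -20 + 2*b)
(F(259, m) + G(-442, 230))/(82751 - 169955) + Y(174) = ((-20 + 2*1917) + (-2 - 442))/(82751 - 169955) + 174**2 = ((-20 + 3834) - 444)/(-87204) + 30276 = (3814 - 444)*(-1/87204) + 30276 = 3370*(-1/87204) + 30276 = -1685/43602 + 30276 = 1320092467/43602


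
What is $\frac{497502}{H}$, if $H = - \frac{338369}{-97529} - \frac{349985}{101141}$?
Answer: $\frac{817908261898113}{14881994} \approx 5.496 \cdot 10^{7}$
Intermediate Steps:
$H = \frac{89291964}{9864180589}$ ($H = \left(-338369\right) \left(- \frac{1}{97529}\right) - \frac{349985}{101141} = \frac{338369}{97529} - \frac{349985}{101141} = \frac{89291964}{9864180589} \approx 0.0090521$)
$\frac{497502}{H} = \frac{497502}{\frac{89291964}{9864180589}} = 497502 \cdot \frac{9864180589}{89291964} = \frac{817908261898113}{14881994}$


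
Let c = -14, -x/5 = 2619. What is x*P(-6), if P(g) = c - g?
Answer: 104760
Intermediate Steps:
x = -13095 (x = -5*2619 = -13095)
P(g) = -14 - g
x*P(-6) = -13095*(-14 - 1*(-6)) = -13095*(-14 + 6) = -13095*(-8) = 104760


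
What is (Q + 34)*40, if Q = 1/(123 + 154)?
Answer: 376760/277 ≈ 1360.1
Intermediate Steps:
Q = 1/277 ≈ 0.0036101
(Q + 34)*40 = (1/277 + 34)*40 = (9419/277)*40 = 376760/277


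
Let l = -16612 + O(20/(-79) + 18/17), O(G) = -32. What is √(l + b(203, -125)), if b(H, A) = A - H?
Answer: 2*I*√4243 ≈ 130.28*I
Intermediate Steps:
l = -16644 (l = -16612 - 32 = -16644)
√(l + b(203, -125)) = √(-16644 + (-125 - 1*203)) = √(-16644 + (-125 - 203)) = √(-16644 - 328) = √(-16972) = 2*I*√4243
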